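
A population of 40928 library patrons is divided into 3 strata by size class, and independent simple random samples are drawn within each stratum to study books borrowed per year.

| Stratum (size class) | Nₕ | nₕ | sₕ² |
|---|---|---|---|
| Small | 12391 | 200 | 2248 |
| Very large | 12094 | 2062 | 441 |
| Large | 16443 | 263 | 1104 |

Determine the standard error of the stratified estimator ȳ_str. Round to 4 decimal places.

1.3022

Var(ȳ_str) = Σₕ Wₕ²(1 − fₕ)sₕ²/nₕ with Wₕ = Nₕ/N, N = 40928.
Small: Wₕ = 0.30275117; term = 0.30275117²·(1 − 0.01614075)·2248/200 = 1.0136102.
Very large: Wₕ = 0.29549453; term = 0.29549453²·(1 − 0.17049777)·441/2062 = 0.015490533.
Large: Wₕ = 0.40175430; term = 0.40175430²·(1 − 0.01599465)·1104/263 = 0.66670215.
Sum = 1.6958029.
SE = √(1.6958029) = 1.3022.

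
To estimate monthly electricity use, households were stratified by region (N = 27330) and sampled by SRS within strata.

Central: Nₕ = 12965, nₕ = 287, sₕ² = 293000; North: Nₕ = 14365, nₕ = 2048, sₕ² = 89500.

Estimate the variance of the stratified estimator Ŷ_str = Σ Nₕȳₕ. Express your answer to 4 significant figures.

Var(Ŷ_str) = Σₕ Nₕ²(1 − fₕ)sₕ²/nₕ.
Central: 12965²·(1 − 287/12965)·293000/287 = 1.6780658 × 10^11.
North: 14365²·(1 − 2048/14365)·89500/2048 = 7.7322103 × 10^9.
Sum = 1.7553879 × 10^11.

1.755 × 10^11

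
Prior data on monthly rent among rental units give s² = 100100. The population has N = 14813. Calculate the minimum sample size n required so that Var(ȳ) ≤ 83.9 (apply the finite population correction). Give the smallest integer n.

1105

Without fpc, n₀ = s²/D = 100100/83.9 = 1193.0870.
With fpc, (1 − n/N)·s²/n ≤ D requires n ≥ n₀/(1 + n₀/N) = 1193.0870/(1 + 1193.0870/14813) = 1104.1548.
Rounding up, n = 1105.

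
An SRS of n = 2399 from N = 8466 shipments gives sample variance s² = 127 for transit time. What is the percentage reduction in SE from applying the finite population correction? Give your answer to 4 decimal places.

f = n/N = 2399/8466 = 0.28336877.
SE_no-fpc = √(s²/n) = 0.23008417; SE_fpc = √((1−f)s²/n) = 0.19477562.
Ratio = √(1−f) = 0.84654074. Reduction = 100·(1 − 0.84654074) = 15.3459%.

15.3459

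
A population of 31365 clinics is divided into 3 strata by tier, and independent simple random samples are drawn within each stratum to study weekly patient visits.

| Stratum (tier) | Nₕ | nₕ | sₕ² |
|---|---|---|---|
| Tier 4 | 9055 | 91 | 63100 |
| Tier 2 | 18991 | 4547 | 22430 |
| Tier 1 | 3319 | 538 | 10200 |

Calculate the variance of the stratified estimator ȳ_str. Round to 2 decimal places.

Var(ȳ_str) = Σₕ Wₕ²(1 − fₕ)sₕ²/nₕ with Wₕ = Nₕ/N, N = 31365.
Tier 4: Wₕ = 0.28869759; term = 0.28869759²·(1 − 0.01004970)·63100/91 = 57.212073.
Tier 2: Wₕ = 0.60548382; term = 0.60548382²·(1 − 0.23942920)·22430/4547 = 1.3754634.
Tier 1: Wₕ = 0.10581859; term = 0.10581859²·(1 − 0.16209702)·10200/538 = 0.17788345.
Sum = 58.76542.

58.77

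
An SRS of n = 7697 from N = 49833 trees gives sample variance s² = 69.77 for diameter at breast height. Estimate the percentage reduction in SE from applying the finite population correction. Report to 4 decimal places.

f = n/N = 7697/49833 = 0.15445588.
SE_no-fpc = √(s²/n) = 0.095208039; SE_fpc = √((1−f)s²/n) = 0.087547098.
Ratio = √(1−f) = 0.91953473. Reduction = 100·(1 − 0.91953473) = 8.0465%.

8.0465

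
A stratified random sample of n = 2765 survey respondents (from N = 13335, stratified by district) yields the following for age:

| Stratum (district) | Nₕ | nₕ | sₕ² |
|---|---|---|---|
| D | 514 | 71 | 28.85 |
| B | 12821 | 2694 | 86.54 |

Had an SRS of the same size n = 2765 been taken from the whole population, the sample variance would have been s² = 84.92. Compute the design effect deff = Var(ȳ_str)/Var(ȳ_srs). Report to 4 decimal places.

Var(ȳ_str) = Σ Wₕ²(1−fₕ)sₕ²/nₕ with Wₕ = Nₕ/13335:
  D: (514/13335)²·(1−71/514)·28.85/71 = 5.2031731 × 10^-4
  B: (12821/13335)²·(1−2694/12821)·86.54/2694 = 0.023455029
  → Var(ȳ_str) = 0.023975346.
Var(ȳ_srs) = (1 − 2765/13335)·84.92/2765 = 0.024344273.
deff = 0.023975346 / 0.024344273 = 0.9848.

0.9848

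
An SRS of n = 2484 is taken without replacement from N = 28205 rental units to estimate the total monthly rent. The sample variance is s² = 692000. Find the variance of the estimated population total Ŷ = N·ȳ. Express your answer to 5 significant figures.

2.0210 × 10^11

Var(Ŷ) = N²·Var(ȳ) = N²·(1 − n/N)·s²/n.
f = 2484/28205 = 0.08806949; Var(ȳ) = 0.91193051·692000/2484 = 254.04827.
Var(Ŷ) = 28205² · 254.04827 = 2.0210099 × 10^11.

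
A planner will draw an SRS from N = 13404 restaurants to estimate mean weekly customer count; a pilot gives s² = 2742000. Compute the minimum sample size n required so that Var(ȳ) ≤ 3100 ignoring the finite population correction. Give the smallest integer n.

885

Without fpc, n₀ = s²/D = 2742000/3100 = 884.5161.
Rounding up, n = 885.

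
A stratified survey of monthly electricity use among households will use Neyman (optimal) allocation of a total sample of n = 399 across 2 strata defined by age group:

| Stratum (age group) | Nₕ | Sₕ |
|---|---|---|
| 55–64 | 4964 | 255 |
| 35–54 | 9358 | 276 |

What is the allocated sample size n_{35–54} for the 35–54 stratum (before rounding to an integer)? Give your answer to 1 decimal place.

267.8

Neyman allocation: nₕ = n·NₕSₕ / Σⱼ NⱼSⱼ.
Σ NⱼSⱼ = 4964·255 + 9358·276 = 3.848628 × 10^6.
n_{35–54} = 399·9358·276 / (3.848628 × 10^6) = 267.8.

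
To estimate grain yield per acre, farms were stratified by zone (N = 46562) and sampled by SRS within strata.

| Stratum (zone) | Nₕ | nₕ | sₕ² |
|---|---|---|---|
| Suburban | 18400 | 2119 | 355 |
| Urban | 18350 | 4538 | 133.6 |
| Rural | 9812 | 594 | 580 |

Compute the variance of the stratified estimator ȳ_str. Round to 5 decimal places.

0.06733

Var(ȳ_str) = Σₕ Wₕ²(1 − fₕ)sₕ²/nₕ with Wₕ = Nₕ/N, N = 46562.
Suburban: Wₕ = 0.39517203; term = 0.39517203²·(1 − 0.11516304)·355/2119 = 0.023149043.
Urban: Wₕ = 0.39409819; term = 0.39409819²·(1 − 0.24730245)·133.6/4538 = 0.0034416868.
Rural: Wₕ = 0.21072978; term = 0.21072978²·(1 − 0.06053812)·580/594 = 0.040735452.
Sum = 0.067326182.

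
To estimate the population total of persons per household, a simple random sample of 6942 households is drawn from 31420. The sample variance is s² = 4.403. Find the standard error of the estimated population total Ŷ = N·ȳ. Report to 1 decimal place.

Var(Ŷ) = N²·Var(ȳ) = N²·(1 − n/N)·s²/n.
f = 6942/31420 = 0.22094208; Var(ȳ) = 0.77905792·4.403/6942 = 4.9412159 × 10^-4.
Var(Ŷ) = 31420² · (4.9412159 × 10^-4) = 487804.94.
SE(Ŷ) = √(487804.94) = 698.4.

698.4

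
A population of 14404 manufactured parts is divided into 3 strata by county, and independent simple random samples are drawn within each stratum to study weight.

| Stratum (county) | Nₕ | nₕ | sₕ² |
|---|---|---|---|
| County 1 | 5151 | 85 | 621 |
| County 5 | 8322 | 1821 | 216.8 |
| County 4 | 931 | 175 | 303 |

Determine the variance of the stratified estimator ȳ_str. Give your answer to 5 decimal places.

Var(ȳ_str) = Σₕ Wₕ²(1 − fₕ)sₕ²/nₕ with Wₕ = Nₕ/N, N = 14404.
County 1: Wₕ = 0.35760900; term = 0.35760900²·(1 − 0.01650165)·621/85 = 0.91888928.
County 5: Wₕ = 0.57775618; term = 0.57775618²·(1 − 0.21881759)·216.8/1821 = 0.031044951.
County 4: Wₕ = 0.06463482; term = 0.06463482²·(1 − 0.18796992)·303/175 = 0.0058736739.
Sum = 0.9558079.

0.95581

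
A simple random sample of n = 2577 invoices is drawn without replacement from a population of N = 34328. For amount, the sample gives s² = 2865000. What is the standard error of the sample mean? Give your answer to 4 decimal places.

Under SRS without replacement, Var(ȳ) = (1 − f)·s²/n with f = n/N = 2577/34328 = 0.07506991.
Var(ȳ) = (1 − 0.07506991)·2865000/2577 = 0.92493009·1111.7579 = 1028.2983.
SE(ȳ) = √(1028.2983) = 32.0671.

32.0671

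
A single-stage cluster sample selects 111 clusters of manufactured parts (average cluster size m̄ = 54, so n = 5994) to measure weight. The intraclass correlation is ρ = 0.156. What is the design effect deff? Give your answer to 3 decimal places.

9.268

deff = 1 + (54 − 1)·0.156 = 1 + 8.268 = 9.268.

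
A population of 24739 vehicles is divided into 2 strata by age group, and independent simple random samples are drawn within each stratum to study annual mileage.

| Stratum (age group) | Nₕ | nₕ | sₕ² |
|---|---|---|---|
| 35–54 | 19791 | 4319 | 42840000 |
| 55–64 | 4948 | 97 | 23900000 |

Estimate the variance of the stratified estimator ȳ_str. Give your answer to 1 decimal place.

Var(ȳ_str) = Σₕ Wₕ²(1 − fₕ)sₕ²/nₕ with Wₕ = Nₕ/N, N = 24739.
35–54: Wₕ = 0.79999192; term = 0.79999192²·(1 − 0.21823051)·42840000/4319 = 4962.6789.
55–64: Wₕ = 0.20000808; term = 0.20000808²·(1 − 0.01960388)·23900000/97 = 9663.2419.
Sum = 14625.921.

14625.9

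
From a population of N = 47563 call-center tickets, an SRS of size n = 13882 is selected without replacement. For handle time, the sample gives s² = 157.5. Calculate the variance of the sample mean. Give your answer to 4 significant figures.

0.008034

Under SRS without replacement, Var(ȳ) = (1 − f)·s²/n with f = n/N = 13882/47563 = 0.29186553.
Var(ȳ) = (1 − 0.29186553)·157.5/13882 = 0.70813447·0.011345627 = 0.0080342299.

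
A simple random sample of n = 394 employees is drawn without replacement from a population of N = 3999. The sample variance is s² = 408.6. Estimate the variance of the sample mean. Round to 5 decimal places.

Under SRS without replacement, Var(ȳ) = (1 − f)·s²/n with f = n/N = 394/3999 = 0.09852463.
Var(ȳ) = (1 − 0.09852463)·408.6/394 = 0.90147537·1.0370558 = 0.93488029.

0.93488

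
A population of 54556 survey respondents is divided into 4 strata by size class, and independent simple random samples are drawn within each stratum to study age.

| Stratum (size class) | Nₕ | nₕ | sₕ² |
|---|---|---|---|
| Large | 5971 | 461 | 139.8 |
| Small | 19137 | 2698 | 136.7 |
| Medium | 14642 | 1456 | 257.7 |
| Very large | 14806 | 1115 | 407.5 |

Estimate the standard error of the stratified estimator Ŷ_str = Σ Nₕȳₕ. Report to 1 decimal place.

Var(Ŷ_str) = Σₕ Nₕ²(1 − fₕ)sₕ²/nₕ.
Large: 5971²·(1 − 461/5971)·139.8/461 = 9.9771136 × 10^6.
Small: 19137²·(1 − 2698/19137)·136.7/2698 = 1.5939541 × 10^7.
Medium: 14642²·(1 − 1456/14642)·257.7/1456 = 3.4171695 × 10^7.
Very large: 14806²·(1 − 1115/14806)·407.5/1115 = 7.4084211 × 10^7.
Sum = 1.3417256 × 10^8.
SE = √(1.3417256 × 10^8) = 11583.3.

11583.3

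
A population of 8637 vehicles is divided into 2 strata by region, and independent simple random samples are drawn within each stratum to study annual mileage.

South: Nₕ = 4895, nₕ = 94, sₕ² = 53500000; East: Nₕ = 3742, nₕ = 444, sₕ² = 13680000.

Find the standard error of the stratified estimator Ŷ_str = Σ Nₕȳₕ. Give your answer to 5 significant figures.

3.7089 × 10^6

Var(Ŷ_str) = Σₕ Nₕ²(1 − fₕ)sₕ²/nₕ.
South: 4895²·(1 − 94/4895)·53500000/94 = 1.3375509 × 10^13.
East: 3742²·(1 − 444/3742)·13680000/444 = 3.8023979 × 10^11.
Sum = 1.3755749 × 10^13.
SE = √(1.3755749 × 10^13) = 3.7089 × 10^6.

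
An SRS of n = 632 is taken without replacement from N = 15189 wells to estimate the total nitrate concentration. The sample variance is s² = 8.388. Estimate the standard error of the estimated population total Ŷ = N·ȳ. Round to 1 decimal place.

Var(Ŷ) = N²·Var(ȳ) = N²·(1 − n/N)·s²/n.
f = 632/15189 = 0.04160906; Var(ȳ) = 0.95839094·8.388/632 = 0.01271991.
Var(Ŷ) = 15189² · 0.01271991 = 2.934556 × 10^6.
SE(Ŷ) = √(2.934556 × 10^6) = 1713.1.

1713.1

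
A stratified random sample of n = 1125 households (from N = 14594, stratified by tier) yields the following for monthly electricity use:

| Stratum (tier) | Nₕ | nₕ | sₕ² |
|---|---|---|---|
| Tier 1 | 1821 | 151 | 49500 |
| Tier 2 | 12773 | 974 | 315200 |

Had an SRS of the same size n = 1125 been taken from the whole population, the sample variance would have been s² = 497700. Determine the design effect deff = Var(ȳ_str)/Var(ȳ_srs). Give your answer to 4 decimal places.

0.5723

Var(ȳ_str) = Σ Wₕ²(1−fₕ)sₕ²/nₕ with Wₕ = Nₕ/14594:
  Tier 1: (1821/14594)²·(1−151/1821)·49500/151 = 4.680648
  Tier 2: (12773/14594)²·(1−974/12773)·315200/974 = 228.99009
  → Var(ȳ_str) = 233.67074.
Var(ȳ_srs) = (1 − 1125/14594)·497700/1125 = 408.29694.
deff = 233.67074 / 408.29694 = 0.5723.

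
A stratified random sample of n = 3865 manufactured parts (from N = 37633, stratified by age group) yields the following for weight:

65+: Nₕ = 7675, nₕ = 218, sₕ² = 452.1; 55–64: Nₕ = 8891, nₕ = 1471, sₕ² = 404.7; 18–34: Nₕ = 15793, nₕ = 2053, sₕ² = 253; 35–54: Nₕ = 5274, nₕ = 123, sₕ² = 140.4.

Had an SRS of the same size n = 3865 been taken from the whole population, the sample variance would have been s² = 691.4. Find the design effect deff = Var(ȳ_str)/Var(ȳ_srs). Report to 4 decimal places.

Var(ȳ_str) = Σ Wₕ²(1−fₕ)sₕ²/nₕ with Wₕ = Nₕ/37633:
  65+: (7675/37633)²·(1−218/7675)·452.1/218 = 0.083807495
  55–64: (8891/37633)²·(1−1471/8891)·404.7/1471 = 0.012815553
  18–34: (15793/37633)²·(1−2053/15793)·253/2053 = 0.018881881
  35–54: (5274/37633)²·(1−123/5274)·140.4/123 = 0.021895557
  → Var(ȳ_str) = 0.13740049.
Var(ȳ_srs) = (1 − 3865/37633)·691.4/3865 = 0.16051528.
deff = 0.13740049 / 0.16051528 = 0.8560.

0.8560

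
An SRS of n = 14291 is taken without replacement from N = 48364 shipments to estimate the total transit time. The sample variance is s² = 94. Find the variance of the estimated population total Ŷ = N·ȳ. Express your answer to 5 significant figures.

Var(Ŷ) = N²·Var(ȳ) = N²·(1 − n/N)·s²/n.
f = 14291/48364 = 0.29548838; Var(ȳ) = 0.70451162·94/14291 = 0.0046339719.
Var(Ŷ) = 48364² · 0.0046339719 = 1.0839215 × 10^7.

1.0839 × 10^7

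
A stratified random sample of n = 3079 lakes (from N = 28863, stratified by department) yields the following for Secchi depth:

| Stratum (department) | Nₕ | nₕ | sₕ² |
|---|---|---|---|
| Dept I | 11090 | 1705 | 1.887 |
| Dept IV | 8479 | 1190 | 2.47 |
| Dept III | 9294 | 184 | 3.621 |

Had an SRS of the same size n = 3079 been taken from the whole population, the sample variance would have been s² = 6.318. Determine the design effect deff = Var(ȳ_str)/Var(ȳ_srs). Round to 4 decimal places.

Var(ȳ_str) = Σ Wₕ²(1−fₕ)sₕ²/nₕ with Wₕ = Nₕ/28863:
  Dept I: (11090/28863)²·(1−1705/11090)·1.887/1705 = 1.3827078 × 10^-4
  Dept IV: (8479/28863)²·(1−1190/8479)·2.47/1190 = 1.5398543 × 10^-4
  Dept III: (9294/28863)²·(1−184/9294)·3.621/184 = 0.0020000866
  → Var(ȳ_str) = 0.0022923428.
Var(ȳ_srs) = (1 − 3079/28863)·6.318/3079 = 0.0018330688.
deff = 0.0022923428 / 0.0018330688 = 1.2505.

1.2505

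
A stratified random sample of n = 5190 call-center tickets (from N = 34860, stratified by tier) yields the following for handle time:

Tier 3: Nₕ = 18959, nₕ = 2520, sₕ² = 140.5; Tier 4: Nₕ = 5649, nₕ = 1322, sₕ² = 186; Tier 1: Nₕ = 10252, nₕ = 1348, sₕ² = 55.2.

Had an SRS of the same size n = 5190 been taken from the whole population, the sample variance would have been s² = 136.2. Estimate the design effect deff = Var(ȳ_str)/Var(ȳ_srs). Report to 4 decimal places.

0.9046

Var(ȳ_str) = Σ Wₕ²(1−fₕ)sₕ²/nₕ with Wₕ = Nₕ/34860:
  Tier 3: (18959/34860)²·(1−2520/18959)·140.5/2520 = 0.014299203
  Tier 4: (5649/34860)²·(1−1322/5649)·186/1322 = 0.0028299919
  Tier 1: (10252/34860)²·(1−1348/10252)·55.2/1348 = 0.003076013
  → Var(ȳ_str) = 0.020205208.
Var(ȳ_srs) = (1 − 5190/34860)·136.2/5190 = 0.022335718.
deff = 0.020205208 / 0.022335718 = 0.9046.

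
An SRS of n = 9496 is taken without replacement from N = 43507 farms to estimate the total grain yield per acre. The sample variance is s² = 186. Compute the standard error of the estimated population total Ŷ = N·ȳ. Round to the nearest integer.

5384

Var(Ŷ) = N²·Var(ȳ) = N²·(1 − n/N)·s²/n.
f = 9496/43507 = 0.21826373; Var(ȳ) = 0.78173627·186/9496 = 0.01531202.
Var(Ŷ) = 43507² · 0.01531202 = 2.8983496 × 10^7.
SE(Ŷ) = √(2.8983496 × 10^7) = 5384.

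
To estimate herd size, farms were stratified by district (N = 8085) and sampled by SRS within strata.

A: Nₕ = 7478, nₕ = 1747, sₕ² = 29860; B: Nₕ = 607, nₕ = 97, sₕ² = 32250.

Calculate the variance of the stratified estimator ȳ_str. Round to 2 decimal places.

12.78

Var(ȳ_str) = Σₕ Wₕ²(1 − fₕ)sₕ²/nₕ with Wₕ = Nₕ/N, N = 8085.
A: Wₕ = 0.92492270; term = 0.92492270²·(1 − 0.23361861)·29860/1747 = 11.206054.
B: Wₕ = 0.07507730; term = 0.07507730²·(1 − 0.15980231)·32250/97 = 1.5745513.
Sum = 12.780605.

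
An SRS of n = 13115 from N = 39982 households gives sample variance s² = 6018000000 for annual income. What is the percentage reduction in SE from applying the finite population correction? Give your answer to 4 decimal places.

f = n/N = 13115/39982 = 0.32802261.
SE_no-fpc = √(s²/n) = 677.39493; SE_fpc = √((1−f)s²/n) = 555.28926.
Ratio = √(1−f) = 0.81974227. Reduction = 100·(1 − 0.81974227) = 18.0258%.

18.0258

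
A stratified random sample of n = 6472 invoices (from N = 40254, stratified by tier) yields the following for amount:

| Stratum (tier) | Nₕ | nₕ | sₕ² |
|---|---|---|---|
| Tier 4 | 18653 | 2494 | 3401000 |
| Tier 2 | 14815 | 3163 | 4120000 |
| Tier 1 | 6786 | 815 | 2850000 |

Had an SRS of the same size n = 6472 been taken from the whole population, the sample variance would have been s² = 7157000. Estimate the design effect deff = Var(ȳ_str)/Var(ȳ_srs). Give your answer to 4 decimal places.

0.5171

Var(ȳ_str) = Σ Wₕ²(1−fₕ)sₕ²/nₕ with Wₕ = Nₕ/40254:
  Tier 4: (18653/40254)²·(1−2494/18653)·3401000/2494 = 253.66192
  Tier 2: (14815/40254)²·(1−3163/14815)·4120000/3163 = 138.76568
  Tier 1: (6786/40254)²·(1−815/6786)·2850000/815 = 87.444016
  → Var(ȳ_str) = 479.87162.
Var(ȳ_srs) = (1 − 6472/40254)·7157000/6472 = 928.04455.
deff = 479.87162 / 928.04455 = 0.5171.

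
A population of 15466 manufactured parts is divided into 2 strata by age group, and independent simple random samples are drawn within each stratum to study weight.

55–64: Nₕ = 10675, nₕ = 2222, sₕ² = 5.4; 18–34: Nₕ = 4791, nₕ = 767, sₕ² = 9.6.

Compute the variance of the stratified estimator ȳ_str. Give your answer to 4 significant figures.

0.001926

Var(ȳ_str) = Σₕ Wₕ²(1 − fₕ)sₕ²/nₕ with Wₕ = Nₕ/N, N = 15466.
55–64: Wₕ = 0.69022372; term = 0.69022372²·(1 − 0.20814988)·5.4/2222 = 9.1679544 × 10^-4.
18–34: Wₕ = 0.30977628; term = 0.30977628²·(1 − 0.16009184)·9.6/767 = 0.0010087975.
Sum = 0.0019255929.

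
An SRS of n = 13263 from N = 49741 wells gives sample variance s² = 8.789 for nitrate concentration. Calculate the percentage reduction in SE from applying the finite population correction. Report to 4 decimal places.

f = n/N = 13263/49741 = 0.26664120.
SE_no-fpc = √(s²/n) = 0.025742389; SE_fpc = √((1−f)s²/n) = 0.022044848.
Ratio = √(1−f) = 0.85636371. Reduction = 100·(1 − 0.85636371) = 14.3636%.

14.3636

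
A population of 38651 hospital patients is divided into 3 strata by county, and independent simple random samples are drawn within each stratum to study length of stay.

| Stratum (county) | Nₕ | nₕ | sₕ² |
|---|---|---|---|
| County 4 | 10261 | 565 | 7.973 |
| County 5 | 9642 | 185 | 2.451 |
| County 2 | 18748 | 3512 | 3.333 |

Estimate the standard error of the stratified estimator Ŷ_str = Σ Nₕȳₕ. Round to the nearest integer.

Var(Ŷ_str) = Σₕ Nₕ²(1 − fₕ)sₕ²/nₕ.
County 4: 10261²·(1 − 565/10261)·7.973/565 = 1.4039628 × 10^6.
County 5: 9642²·(1 − 185/9642)·2.451/185 = 1.20807 × 10^6.
County 2: 18748²·(1 − 3512/18748)·3.333/3512 = 271085.77.
Sum = 2.8831186 × 10^6.
SE = √(2.8831186 × 10^6) = 1698.

1698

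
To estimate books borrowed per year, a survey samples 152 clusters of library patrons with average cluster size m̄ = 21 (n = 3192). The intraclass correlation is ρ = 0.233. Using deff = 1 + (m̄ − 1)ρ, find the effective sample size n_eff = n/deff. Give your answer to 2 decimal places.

563.96

deff = 1 + (21 − 1)·0.233 = 1 + 4.66 = 5.66.
n_eff = 3192 / 5.66 = 563.96.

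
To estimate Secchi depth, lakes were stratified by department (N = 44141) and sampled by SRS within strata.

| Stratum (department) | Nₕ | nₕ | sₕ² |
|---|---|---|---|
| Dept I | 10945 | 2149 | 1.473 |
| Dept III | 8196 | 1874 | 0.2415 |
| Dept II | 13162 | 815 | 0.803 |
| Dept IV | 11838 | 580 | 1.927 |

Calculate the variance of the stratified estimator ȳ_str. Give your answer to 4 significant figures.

3.467 × 10^-4

Var(ȳ_str) = Σₕ Wₕ²(1 − fₕ)sₕ²/nₕ with Wₕ = Nₕ/N, N = 44141.
Dept I: Wₕ = 0.24795542; term = 0.24795542²·(1 − 0.19634536)·1.473/2149 = 3.3867488 × 10^-5.
Dept III: Wₕ = 0.18567771; term = 0.18567771²·(1 − 0.22864812)·0.2415/1874 = 3.4270438 × 10^-6.
Dept II: Wₕ = 0.29818083; term = 0.29818083²·(1 − 0.06192068)·0.803/815 = 8.2178259 × 10^-5.
Dept IV: Wₕ = 0.26818604; term = 0.26818604²·(1 − 0.04899476)·1.927/580 = 2.2725265 × 10^-4.
Sum = 3.4672544 × 10^-4.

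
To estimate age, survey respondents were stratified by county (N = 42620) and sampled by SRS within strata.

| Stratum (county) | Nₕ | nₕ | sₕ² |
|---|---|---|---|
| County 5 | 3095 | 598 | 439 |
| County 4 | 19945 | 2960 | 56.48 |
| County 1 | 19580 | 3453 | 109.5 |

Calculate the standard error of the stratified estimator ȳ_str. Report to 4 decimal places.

Var(ȳ_str) = Σₕ Wₕ²(1 − fₕ)sₕ²/nₕ with Wₕ = Nₕ/N, N = 42620.
County 5: Wₕ = 0.07261849; term = 0.07261849²·(1 − 0.19321486)·439/598 = 0.003123314.
County 4: Wₕ = 0.46797278; term = 0.46797278²·(1 − 0.14840812)·56.48/2960 = 0.0035585714.
County 1: Wₕ = 0.45940873; term = 0.45940873²·(1 − 0.17635342)·109.5/3453 = 0.0055126056.
Sum = 0.012194491.
SE = √(0.012194491) = 0.1104.

0.1104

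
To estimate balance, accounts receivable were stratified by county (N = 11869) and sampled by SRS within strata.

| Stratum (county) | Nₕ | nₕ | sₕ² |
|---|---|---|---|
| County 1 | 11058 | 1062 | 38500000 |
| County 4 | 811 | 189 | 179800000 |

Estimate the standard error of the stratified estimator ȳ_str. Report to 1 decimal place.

178.5

Var(ȳ_str) = Σₕ Wₕ²(1 − fₕ)sₕ²/nₕ with Wₕ = Nₕ/N, N = 11869.
County 1: Wₕ = 0.93167074; term = 0.93167074²·(1 − 0.09603907)·38500000/1062 = 28445.318.
County 4: Wₕ = 0.06832926; term = 0.06832926²·(1 − 0.23304562)·179800000/189 = 3406.5194.
Sum = 31851.837.
SE = √(31851.837) = 178.5.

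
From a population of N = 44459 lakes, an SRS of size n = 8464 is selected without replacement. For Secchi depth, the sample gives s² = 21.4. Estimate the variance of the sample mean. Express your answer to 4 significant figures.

Under SRS without replacement, Var(ȳ) = (1 − f)·s²/n with f = n/N = 8464/44459 = 0.19037765.
Var(ȳ) = (1 − 0.19037765)·21.4/8464 = 0.80962235·0.0025283554 = 0.002047013.

0.002047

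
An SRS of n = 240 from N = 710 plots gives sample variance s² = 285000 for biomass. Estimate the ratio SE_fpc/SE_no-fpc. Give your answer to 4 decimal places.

f = n/N = 240/710 = 0.33802817.
SE_no-fpc = √(s²/n) = 34.460122; SE_fpc = √((1−f)s²/n) = 28.037324.
Ratio = √(1−f) = 0.81361651.

0.8136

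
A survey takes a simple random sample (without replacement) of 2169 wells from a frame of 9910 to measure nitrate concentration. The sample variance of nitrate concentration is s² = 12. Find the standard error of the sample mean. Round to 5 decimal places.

Under SRS without replacement, Var(ȳ) = (1 − f)·s²/n with f = n/N = 2169/9910 = 0.21886983.
Var(ȳ) = (1 − 0.21886983)·12/2169 = 0.78113017·0.0055325035 = 0.0043216054.
SE(ȳ) = √(0.0043216054) = 0.06574.

0.06574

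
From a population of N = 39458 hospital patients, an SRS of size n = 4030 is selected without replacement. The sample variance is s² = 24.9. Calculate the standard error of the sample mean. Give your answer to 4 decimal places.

0.0745

Under SRS without replacement, Var(ȳ) = (1 − f)·s²/n with f = n/N = 4030/39458 = 0.10213391.
Var(ȳ) = (1 − 0.10213391)·24.9/4030 = 0.89786609·0.00617866 = 0.0055476093.
SE(ȳ) = √(0.0055476093) = 0.0745.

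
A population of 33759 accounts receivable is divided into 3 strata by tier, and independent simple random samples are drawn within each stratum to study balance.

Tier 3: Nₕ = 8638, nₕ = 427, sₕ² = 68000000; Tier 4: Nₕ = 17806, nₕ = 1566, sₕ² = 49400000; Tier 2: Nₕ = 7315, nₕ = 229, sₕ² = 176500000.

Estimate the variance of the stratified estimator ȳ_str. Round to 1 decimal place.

52969.5

Var(ȳ_str) = Σₕ Wₕ²(1 − fₕ)sₕ²/nₕ with Wₕ = Nₕ/N, N = 33759.
Tier 3: Wₕ = 0.25587251; term = 0.25587251²·(1 − 0.04943274)·68000000/427 = 9910.8555.
Tier 4: Wₕ = 0.52744453; term = 0.52744453²·(1 − 0.08794788)·49400000/1566 = 8004.025.
Tier 2: Wₕ = 0.21668296; term = 0.21668296²·(1 − 0.03130554)·176500000/229 = 35054.644.
Sum = 52969.525.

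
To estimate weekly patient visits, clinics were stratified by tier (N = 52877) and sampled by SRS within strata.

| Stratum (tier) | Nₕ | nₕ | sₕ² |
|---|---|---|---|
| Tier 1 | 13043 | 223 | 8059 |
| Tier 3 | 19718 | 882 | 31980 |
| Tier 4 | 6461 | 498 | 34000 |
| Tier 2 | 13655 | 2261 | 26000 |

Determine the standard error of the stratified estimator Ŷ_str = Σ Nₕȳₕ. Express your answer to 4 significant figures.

154700

Var(Ŷ_str) = Σₕ Nₕ²(1 − fₕ)sₕ²/nₕ.
Tier 1: 13043²·(1 − 223/13043)·8059/223 = 6.04285 × 10^9.
Tier 3: 19718²·(1 − 882/19718)·31980/882 = 1.3466707 × 10^10.
Tier 4: 6461²·(1 − 498/6461)·34000/498 = 2.6303535 × 10^9.
Tier 2: 13655²·(1 − 2261/13655)·26000/2261 = 1.7891251 × 10^9.
Sum = 2.3929036 × 10^10.
SE = √(2.3929036 × 10^10) = 154700.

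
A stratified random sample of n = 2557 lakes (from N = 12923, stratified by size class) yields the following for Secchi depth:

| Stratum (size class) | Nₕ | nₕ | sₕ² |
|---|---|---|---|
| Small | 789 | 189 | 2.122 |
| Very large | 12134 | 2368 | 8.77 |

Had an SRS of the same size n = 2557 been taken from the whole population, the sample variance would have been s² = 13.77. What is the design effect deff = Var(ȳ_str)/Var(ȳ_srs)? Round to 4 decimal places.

0.6157

Var(ȳ_str) = Σ Wₕ²(1−fₕ)sₕ²/nₕ with Wₕ = Nₕ/12923:
  Small: (789/12923)²·(1−189/789)·2.122/189 = 3.1826226 × 10^-5
  Very large: (12134/12923)²·(1−2368/12134)·8.77/2368 = 0.0026279187
  → Var(ȳ_str) = 0.0026597449.
Var(ȳ_srs) = (1 − 2557/12923)·13.77/2557 = 0.004319675.
deff = 0.0026597449 / 0.004319675 = 0.6157.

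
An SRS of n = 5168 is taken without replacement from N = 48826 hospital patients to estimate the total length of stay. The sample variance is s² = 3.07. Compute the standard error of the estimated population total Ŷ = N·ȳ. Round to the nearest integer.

Var(Ŷ) = N²·Var(ȳ) = N²·(1 − n/N)·s²/n.
f = 5168/48826 = 0.10584525; Var(ȳ) = 0.89415475·3.07/5168 = 5.3116391 × 10^-4.
Var(Ŷ) = 48826² · (5.3116391 × 10^-4) = 1.2662832 × 10^6.
SE(Ŷ) = √(1.2662832 × 10^6) = 1125.

1125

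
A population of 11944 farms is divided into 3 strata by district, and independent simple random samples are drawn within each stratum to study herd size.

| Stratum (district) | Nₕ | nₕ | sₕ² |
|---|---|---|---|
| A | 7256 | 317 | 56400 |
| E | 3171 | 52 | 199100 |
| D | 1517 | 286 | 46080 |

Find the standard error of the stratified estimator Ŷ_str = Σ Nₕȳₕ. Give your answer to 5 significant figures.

Var(Ŷ_str) = Σₕ Nₕ²(1 − fₕ)sₕ²/nₕ.
A: 7256²·(1 − 317/7256)·56400/317 = 8.9580607 × 10^9.
E: 3171²·(1 − 52/3171)·199100/52 = 3.7868625 × 10^10.
D: 1517²·(1 − 286/1517)·46080/286 = 3.0087775 × 10^8.
Sum = 4.7127563 × 10^10.
SE = √(4.7127563 × 10^10) = 217090.

217090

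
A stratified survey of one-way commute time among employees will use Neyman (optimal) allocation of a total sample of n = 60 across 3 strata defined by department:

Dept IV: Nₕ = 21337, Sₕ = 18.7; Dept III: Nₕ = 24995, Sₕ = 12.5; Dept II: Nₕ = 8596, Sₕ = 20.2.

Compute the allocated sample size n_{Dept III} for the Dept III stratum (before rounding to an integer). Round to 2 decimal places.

21.18

Neyman allocation: nₕ = n·NₕSₕ / Σⱼ NⱼSⱼ.
Σ NⱼSⱼ = 21337·18.7 + 24995·12.5 + 8596·20.2 = 885078.6.
n_{Dept III} = 60·24995·12.5 / 885078.6 = 21.18.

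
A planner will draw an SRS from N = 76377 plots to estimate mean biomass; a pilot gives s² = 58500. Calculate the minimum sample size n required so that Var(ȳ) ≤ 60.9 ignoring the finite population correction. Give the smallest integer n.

Without fpc, n₀ = s²/D = 58500/60.9 = 960.5911.
Rounding up, n = 961.

961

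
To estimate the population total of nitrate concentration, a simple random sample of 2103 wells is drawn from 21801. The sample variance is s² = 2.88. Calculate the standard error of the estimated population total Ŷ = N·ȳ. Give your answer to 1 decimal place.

766.9

Var(Ŷ) = N²·Var(ȳ) = N²·(1 − n/N)·s²/n.
f = 2103/21801 = 0.09646346; Var(ȳ) = 0.90353654·2.88/2103 = 0.0012373682.
Var(Ŷ) = 21801² · 0.0012373682 = 588100.81.
SE(Ŷ) = √(588100.81) = 766.9.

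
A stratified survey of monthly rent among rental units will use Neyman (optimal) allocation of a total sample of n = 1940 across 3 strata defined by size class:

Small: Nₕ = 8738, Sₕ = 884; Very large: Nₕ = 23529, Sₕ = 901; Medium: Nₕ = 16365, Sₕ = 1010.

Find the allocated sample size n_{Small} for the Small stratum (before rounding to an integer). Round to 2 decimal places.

Neyman allocation: nₕ = n·NₕSₕ / Σⱼ NⱼSⱼ.
Σ NⱼSⱼ = 8738·884 + 23529·901 + 16365·1010 = 4.5452671 × 10^7.
n_{Small} = 1940·8738·884 / (4.5452671 × 10^7) = 329.69.

329.69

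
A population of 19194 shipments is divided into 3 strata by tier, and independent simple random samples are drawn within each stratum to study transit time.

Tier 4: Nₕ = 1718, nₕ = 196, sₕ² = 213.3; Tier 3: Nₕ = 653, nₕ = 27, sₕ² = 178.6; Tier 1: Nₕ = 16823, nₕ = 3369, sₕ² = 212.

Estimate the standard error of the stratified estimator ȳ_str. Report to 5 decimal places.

Var(ȳ_str) = Σₕ Wₕ²(1 − fₕ)sₕ²/nₕ with Wₕ = Nₕ/N, N = 19194.
Tier 4: Wₕ = 0.08950714; term = 0.08950714²·(1 − 0.11408615)·213.3/196 = 0.0077239884.
Tier 3: Wₕ = 0.03402105; term = 0.03402105²·(1 − 0.04134763)·178.6/27 = 0.007339631.
Tier 1: Wₕ = 0.87647181; term = 0.87647181²·(1 − 0.20026155)·212/3369 = 0.038659723.
Sum = 0.053723342.
SE = √(0.053723342) = 0.23178.

0.23178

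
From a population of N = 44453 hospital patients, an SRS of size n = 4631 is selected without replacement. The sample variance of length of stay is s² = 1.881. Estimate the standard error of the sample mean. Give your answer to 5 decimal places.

Under SRS without replacement, Var(ȳ) = (1 − f)·s²/n with f = n/N = 4631/44453 = 0.10417745.
Var(ȳ) = (1 − 0.10417745)·1.881/4631 = 0.89582255·4.0617577 × 10^-4 = 3.6386142 × 10^-4.
SE(ȳ) = √(3.6386142 × 10^-4) = 0.01908.

0.01908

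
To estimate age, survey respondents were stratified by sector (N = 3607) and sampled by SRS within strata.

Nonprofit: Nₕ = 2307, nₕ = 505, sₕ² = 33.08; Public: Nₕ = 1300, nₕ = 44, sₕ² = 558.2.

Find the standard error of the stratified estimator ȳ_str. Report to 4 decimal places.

1.2701

Var(ȳ_str) = Σₕ Wₕ²(1 − fₕ)sₕ²/nₕ with Wₕ = Nₕ/N, N = 3607.
Nonprofit: Wₕ = 0.63958969; term = 0.63958969²·(1 − 0.21889900)·33.08/505 = 0.020930722.
Public: Wₕ = 0.36041031; term = 0.36041031²·(1 − 0.03384615)·558.2/44 = 1.5921276.
Sum = 1.6130583.
SE = √(1.6130583) = 1.2701.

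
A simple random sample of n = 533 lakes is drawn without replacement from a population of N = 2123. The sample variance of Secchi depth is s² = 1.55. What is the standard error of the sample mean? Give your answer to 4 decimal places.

0.0467

Under SRS without replacement, Var(ȳ) = (1 − f)·s²/n with f = n/N = 533/2123 = 0.25105982.
Var(ȳ) = (1 − 0.25105982)·1.55/533 = 0.74894018·0.0029080675 = 0.0021779686.
SE(ȳ) = √(0.0021779686) = 0.0467.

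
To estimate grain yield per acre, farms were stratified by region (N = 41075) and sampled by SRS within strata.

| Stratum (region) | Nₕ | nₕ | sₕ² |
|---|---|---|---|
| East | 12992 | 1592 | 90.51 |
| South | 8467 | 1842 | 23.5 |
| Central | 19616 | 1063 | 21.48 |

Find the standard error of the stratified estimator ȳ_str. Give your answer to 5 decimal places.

0.09886

Var(ȳ_str) = Σₕ Wₕ²(1 − fₕ)sₕ²/nₕ with Wₕ = Nₕ/N, N = 41075.
East: Wₕ = 0.31629945; term = 0.31629945²·(1 − 0.12253695)·90.51/1592 = 0.004990904.
South: Wₕ = 0.20613512; term = 0.20613512²·(1 − 0.21755049)·23.5/1842 = 4.2416862 × 10^-4.
Central: Wₕ = 0.47756543; term = 0.47756543²·(1 − 0.05419046)·21.48/1063 = 0.0043588354.
Sum = 0.009773908.
SE = √(0.009773908) = 0.09886.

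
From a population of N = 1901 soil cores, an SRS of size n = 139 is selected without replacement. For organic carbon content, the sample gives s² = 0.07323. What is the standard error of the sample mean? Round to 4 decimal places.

Under SRS without replacement, Var(ȳ) = (1 − f)·s²/n with f = n/N = 139/1901 = 0.07311941.
Var(ȳ) = (1 − 0.07311941)·0.07323/139 = 0.92688059·5.2683453 × 10^-4 = 4.883127 × 10^-4.
SE(ȳ) = √(4.883127 × 10^-4) = 0.0221.

0.0221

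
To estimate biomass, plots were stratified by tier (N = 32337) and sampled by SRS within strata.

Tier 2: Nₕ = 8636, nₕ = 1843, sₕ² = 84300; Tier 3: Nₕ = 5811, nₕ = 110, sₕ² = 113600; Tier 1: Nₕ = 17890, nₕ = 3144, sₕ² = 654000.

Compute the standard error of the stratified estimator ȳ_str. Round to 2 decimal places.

9.37

Var(ȳ_str) = Σₕ Wₕ²(1 − fₕ)sₕ²/nₕ with Wₕ = Nₕ/N, N = 32337.
Tier 2: Wₕ = 0.26706250; term = 0.26706250²·(1 − 0.21340899)·84300/1843 = 2.5661204.
Tier 3: Wₕ = 0.17970127; term = 0.17970127²·(1 − 0.01892962)·113600/110 = 32.718103.
Tier 1: Wₕ = 0.55323623; term = 0.55323623²·(1 − 0.17574064)·654000/3144 = 52.478369.
Sum = 87.762592.
SE = √(87.762592) = 9.37.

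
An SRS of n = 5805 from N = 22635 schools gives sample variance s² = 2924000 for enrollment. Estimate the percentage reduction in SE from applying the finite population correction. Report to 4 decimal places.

f = n/N = 5805/22635 = 0.25646123.
SE_no-fpc = √(s²/n) = 22.443344; SE_fpc = √((1−f)s²/n) = 19.352603.
Ratio = √(1−f) = 0.86228694. Reduction = 100·(1 − 0.86228694) = 13.7713%.

13.7713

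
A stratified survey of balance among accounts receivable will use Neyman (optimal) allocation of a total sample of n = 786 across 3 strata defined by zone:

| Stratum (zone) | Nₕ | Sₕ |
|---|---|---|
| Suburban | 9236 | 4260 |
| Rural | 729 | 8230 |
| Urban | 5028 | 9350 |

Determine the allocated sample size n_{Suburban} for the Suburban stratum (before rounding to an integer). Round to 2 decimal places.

Neyman allocation: nₕ = n·NₕSₕ / Σⱼ NⱼSⱼ.
Σ NⱼSⱼ = 9236·4260 + 729·8230 + 5028·9350 = 9.235683 × 10^7.
n_{Suburban} = 786·9236·4260 / (9.235683 × 10^7) = 334.85.

334.85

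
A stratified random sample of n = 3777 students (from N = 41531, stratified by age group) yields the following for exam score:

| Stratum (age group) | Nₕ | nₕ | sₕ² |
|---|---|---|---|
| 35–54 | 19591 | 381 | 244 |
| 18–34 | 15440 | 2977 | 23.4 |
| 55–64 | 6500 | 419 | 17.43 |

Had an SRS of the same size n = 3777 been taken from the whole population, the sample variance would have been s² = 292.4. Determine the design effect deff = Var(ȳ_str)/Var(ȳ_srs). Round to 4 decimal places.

Var(ȳ_str) = Σ Wₕ²(1−fₕ)sₕ²/nₕ with Wₕ = Nₕ/41531:
  35–54: (19591/41531)²·(1−381/19591)·244/381 = 0.13973463
  18–34: (15440/41531)²·(1−2977/15440)·23.4/2977 = 8.7692437 × 10^-4
  55–64: (6500/41531)²·(1−419/6500)·17.43/419 = 9.5329419 × 10^-4
  → Var(ȳ_str) = 0.14156485.
Var(ȳ_srs) = (1 − 3777/41531)·292.4/3777 = 0.070375415.
deff = 0.14156485 / 0.070375415 = 2.0116.

2.0116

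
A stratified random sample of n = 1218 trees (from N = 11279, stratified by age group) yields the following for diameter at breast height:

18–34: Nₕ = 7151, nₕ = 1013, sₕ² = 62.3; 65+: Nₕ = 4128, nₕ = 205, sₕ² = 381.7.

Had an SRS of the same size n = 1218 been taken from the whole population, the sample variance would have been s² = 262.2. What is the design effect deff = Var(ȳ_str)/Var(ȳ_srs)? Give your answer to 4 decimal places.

Var(ȳ_str) = Σ Wₕ²(1−fₕ)sₕ²/nₕ with Wₕ = Nₕ/11279:
  18–34: (7151/11279)²·(1−1013/7151)·62.3/1013 = 0.021219301
  65+: (4128/11279)²·(1−205/4128)·381.7/205 = 0.23702006
  → Var(ȳ_str) = 0.25823936.
Var(ȳ_srs) = (1 − 1218/11279)·262.2/1218 = 0.19202419.
deff = 0.25823936 / 0.19202419 = 1.3448.

1.3448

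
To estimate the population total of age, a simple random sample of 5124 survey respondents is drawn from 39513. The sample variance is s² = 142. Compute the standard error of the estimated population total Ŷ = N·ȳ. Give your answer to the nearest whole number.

Var(Ŷ) = N²·Var(ȳ) = N²·(1 − n/N)·s²/n.
f = 5124/39513 = 0.12967884; Var(ȳ) = 0.87032116·142/5124 = 0.02411897.
Var(Ŷ) = 39513² · 0.02411897 = 3.7656397 × 10^7.
SE(Ŷ) = √(3.7656397 × 10^7) = 6136.

6136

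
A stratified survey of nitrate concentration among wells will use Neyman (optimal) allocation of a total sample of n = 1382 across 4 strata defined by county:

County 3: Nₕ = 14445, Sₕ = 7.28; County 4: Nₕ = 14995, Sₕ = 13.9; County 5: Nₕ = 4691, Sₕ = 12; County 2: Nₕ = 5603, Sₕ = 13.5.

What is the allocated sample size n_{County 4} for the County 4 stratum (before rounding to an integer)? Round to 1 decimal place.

Neyman allocation: nₕ = n·NₕSₕ / Σⱼ NⱼSⱼ.
Σ NⱼSⱼ = 14445·7.28 + 14995·13.9 + 4691·12 + 5603·13.5 = 445522.6.
n_{County 4} = 1382·14995·13.9 / 445522.6 = 646.5.

646.5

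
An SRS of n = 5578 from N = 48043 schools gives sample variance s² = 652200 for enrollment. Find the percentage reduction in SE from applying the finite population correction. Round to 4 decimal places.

f = n/N = 5578/48043 = 0.11610432.
SE_no-fpc = √(s²/n) = 10.813123; SE_fpc = √((1−f)s²/n) = 10.166036.
Ratio = √(1−f) = 0.94015726. Reduction = 100·(1 − 0.94015726) = 5.9843%.

5.9843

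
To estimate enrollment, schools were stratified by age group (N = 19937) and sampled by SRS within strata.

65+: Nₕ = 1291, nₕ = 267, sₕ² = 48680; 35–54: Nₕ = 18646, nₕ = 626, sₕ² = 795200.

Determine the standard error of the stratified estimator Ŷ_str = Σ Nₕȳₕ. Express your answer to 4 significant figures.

653500

Var(Ŷ_str) = Σₕ Nₕ²(1 − fₕ)sₕ²/nₕ.
65+: 1291²·(1 − 267/1291)·48680/267 = 2.410269 × 10^8.
35–54: 18646²·(1 − 626/18646)·795200/626 = 4.2681778 × 10^11.
Sum = 4.2705881 × 10^11.
SE = √(4.2705881 × 10^11) = 653500.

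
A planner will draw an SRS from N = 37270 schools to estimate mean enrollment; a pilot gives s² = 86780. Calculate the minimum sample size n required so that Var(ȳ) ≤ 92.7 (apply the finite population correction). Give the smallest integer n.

Without fpc, n₀ = s²/D = 86780/92.7 = 936.1381.
With fpc, (1 − n/N)·s²/n ≤ D requires n ≥ n₀/(1 + n₀/N) = 936.1381/(1 + 936.1381/37270) = 913.2006.
Rounding up, n = 914.

914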